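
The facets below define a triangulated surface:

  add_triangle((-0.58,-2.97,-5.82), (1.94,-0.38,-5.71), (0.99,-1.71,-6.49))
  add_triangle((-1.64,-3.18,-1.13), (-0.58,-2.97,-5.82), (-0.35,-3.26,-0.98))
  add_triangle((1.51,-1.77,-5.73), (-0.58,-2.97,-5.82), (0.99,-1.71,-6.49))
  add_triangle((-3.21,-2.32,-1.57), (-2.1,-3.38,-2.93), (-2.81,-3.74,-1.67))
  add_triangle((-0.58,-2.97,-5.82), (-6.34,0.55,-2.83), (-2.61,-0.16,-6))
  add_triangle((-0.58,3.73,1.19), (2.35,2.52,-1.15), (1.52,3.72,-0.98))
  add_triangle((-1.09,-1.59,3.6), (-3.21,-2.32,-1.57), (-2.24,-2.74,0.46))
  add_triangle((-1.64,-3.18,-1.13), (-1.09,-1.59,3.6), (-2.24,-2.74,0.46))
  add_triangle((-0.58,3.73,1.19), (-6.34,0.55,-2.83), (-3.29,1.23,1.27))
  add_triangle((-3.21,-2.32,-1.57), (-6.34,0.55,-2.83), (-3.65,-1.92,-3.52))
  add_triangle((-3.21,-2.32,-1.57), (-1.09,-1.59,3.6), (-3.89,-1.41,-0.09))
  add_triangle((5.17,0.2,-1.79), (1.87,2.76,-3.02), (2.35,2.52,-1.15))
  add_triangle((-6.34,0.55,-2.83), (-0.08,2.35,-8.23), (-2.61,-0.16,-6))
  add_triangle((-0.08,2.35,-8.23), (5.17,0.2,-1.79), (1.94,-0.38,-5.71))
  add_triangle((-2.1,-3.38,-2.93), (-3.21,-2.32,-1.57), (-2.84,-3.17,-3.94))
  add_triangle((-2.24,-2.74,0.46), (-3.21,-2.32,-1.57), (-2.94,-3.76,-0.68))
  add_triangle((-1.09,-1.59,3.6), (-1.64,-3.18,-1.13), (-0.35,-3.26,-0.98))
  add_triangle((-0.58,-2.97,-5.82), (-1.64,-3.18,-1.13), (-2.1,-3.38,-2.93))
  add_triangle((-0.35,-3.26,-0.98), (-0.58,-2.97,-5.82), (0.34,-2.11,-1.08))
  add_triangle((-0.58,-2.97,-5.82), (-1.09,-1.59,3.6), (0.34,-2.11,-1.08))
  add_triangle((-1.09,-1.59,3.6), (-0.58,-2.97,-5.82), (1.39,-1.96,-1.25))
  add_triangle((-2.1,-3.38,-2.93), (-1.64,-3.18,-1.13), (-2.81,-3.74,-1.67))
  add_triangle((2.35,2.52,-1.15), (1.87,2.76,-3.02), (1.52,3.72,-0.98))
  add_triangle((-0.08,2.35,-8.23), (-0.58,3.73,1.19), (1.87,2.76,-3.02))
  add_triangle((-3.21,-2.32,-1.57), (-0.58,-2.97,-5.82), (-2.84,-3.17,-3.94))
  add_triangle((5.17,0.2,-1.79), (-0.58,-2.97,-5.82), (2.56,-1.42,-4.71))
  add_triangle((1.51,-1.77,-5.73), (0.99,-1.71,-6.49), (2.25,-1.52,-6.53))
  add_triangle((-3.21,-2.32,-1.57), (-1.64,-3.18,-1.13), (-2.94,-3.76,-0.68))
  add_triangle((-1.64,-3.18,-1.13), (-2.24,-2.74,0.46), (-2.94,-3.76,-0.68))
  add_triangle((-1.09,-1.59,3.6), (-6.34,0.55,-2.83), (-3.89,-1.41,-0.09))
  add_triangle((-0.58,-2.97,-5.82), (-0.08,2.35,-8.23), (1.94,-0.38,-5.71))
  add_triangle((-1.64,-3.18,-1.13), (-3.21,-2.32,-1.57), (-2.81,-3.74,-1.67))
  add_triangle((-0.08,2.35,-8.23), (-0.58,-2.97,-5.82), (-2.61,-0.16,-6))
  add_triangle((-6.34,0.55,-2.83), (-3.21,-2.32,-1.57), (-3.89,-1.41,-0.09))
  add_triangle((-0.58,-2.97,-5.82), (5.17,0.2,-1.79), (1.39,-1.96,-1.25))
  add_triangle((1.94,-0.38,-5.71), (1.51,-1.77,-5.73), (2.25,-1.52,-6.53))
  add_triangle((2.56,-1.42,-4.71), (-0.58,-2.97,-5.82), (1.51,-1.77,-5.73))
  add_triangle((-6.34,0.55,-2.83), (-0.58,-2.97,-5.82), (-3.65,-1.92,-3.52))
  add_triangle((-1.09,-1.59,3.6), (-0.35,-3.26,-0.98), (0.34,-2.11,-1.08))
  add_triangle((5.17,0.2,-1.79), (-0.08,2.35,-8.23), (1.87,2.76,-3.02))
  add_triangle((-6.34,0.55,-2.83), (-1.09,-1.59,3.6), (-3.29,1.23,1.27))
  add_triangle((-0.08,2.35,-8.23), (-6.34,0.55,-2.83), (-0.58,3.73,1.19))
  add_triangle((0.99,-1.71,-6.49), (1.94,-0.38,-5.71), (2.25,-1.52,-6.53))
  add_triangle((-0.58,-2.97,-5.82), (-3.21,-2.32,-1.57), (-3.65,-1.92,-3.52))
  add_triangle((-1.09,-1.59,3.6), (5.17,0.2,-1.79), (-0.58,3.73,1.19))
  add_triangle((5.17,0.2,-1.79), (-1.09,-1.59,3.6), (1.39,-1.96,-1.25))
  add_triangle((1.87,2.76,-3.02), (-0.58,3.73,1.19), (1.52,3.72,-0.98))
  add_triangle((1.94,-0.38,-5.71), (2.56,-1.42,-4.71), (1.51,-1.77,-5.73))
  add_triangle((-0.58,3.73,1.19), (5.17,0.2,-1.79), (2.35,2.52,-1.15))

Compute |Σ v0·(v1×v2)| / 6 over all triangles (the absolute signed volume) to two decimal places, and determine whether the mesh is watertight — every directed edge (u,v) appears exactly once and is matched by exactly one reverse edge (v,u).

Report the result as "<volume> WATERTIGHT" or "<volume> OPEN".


250.84 OPEN

Per-triangle v0·(v1×v2)/6:
  t1: +0.1243
  t2: +3.4518
  t3: +1.4013
  t4: +1.4454
  t5: +13.1599
  t6: +1.1443
  t7: +1.8113
  t8: +1.6202
  t9: +9.2019
  t10: +4.8673
  t11: +3.8769
  t12: +4.1869
  t13: +15.3164
  t14: +13.4535
  t15: +1.4039
  t16: +0.9062
  t17: +2.9642
  t18: +1.7732
  t19: +1.5799
  t20: -3.6787
  t21: +6.8929
  t22: +0.7430
  t23: +1.6533
  t24: +12.1428
  t25: -0.1716
  t26: +1.8307
  t27: +0.4909
  t28: +1.0957
  t29: +0.4730
  t30: +4.6151
  t31: +14.1216
  t32: +0.0157
  t33: +14.8668
  t34: +4.7738
  t35: +8.4948
  t36: -0.4927
  t37: +1.4058
  t38: +7.1088
  t39: +1.0326
  t40: +14.3132
  t41: +8.9535
  t42: +35.4483
  t43: +1.2933
  t44: +4.4941
  t45: +11.7391
  t46: +6.6172
  t47: +1.9913
  t48: +1.7283
  t49: +3.1580
Σ = +250.8396 → |volume| = 250.84

Directed edges: 147 total; 9 unmatched, e.g. (-3.29,1.23,1.27)→(-0.58,3.73,1.19) → open.


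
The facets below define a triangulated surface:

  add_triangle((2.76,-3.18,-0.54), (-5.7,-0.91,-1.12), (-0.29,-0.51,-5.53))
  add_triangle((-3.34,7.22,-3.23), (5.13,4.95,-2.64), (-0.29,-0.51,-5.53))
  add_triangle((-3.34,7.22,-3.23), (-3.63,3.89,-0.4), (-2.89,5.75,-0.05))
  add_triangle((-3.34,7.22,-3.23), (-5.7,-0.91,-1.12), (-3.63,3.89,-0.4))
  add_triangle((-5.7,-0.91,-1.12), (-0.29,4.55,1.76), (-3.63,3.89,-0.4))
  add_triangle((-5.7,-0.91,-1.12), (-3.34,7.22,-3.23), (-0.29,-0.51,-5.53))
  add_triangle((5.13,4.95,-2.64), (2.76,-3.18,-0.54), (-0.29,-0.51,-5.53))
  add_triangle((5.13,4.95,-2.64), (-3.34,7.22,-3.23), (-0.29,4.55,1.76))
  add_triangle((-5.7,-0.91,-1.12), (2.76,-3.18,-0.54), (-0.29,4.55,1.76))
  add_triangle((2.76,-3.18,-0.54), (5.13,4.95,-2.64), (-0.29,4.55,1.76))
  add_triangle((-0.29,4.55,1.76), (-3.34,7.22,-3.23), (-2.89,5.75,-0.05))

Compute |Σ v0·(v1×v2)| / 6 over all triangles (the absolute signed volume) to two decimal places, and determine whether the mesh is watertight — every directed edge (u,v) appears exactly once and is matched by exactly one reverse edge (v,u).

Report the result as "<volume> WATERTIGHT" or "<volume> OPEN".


Per-triangle v0·(v1×v2)/6:
  t1: +18.3482
  t2: +51.6816
  t3: +5.1850
  t4: +13.2355
  t5: +6.3471
  t6: +41.4456
  t7: +28.5462
  t8: +34.8180
  t9: +1.5238
  t10: +11.6826
  t11: +6.5591
Σ = +219.3727 → |volume| = 219.37

Directed edges: 33 total; 3 unmatched, e.g. (-3.63,3.89,-0.4)→(-2.89,5.75,-0.05) → open.

219.37 OPEN


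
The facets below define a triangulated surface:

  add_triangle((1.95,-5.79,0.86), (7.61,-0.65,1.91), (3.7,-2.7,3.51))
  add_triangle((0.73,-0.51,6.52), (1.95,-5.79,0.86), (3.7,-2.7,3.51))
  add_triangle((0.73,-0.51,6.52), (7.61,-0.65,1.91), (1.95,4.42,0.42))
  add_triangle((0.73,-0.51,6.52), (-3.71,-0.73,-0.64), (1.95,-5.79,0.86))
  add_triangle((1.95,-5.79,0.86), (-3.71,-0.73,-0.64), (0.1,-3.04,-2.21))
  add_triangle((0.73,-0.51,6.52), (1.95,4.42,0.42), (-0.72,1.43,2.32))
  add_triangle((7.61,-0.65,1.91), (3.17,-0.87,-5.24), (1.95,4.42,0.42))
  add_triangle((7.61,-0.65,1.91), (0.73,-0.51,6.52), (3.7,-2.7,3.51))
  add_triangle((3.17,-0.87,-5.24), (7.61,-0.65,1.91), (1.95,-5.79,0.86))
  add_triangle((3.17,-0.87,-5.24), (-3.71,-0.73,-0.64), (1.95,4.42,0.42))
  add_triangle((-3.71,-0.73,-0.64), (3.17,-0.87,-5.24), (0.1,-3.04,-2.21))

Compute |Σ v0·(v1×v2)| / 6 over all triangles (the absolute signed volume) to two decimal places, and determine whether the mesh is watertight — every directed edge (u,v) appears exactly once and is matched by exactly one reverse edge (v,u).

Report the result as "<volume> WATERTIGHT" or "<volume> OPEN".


231.00 OPEN

Per-triangle v0·(v1×v2)/6:
  t1: +17.2907
  t2: +15.6796
  t3: +36.8234
  t4: +24.1971
  t5: +9.4929
  t6: +8.0732
  t7: +35.1637
  t8: +17.6947
  t9: +43.3301
  t10: +14.3655
  t11: +8.8910
Σ = +231.0019 → |volume| = 231.00

Directed edges: 33 total; 7 unmatched, e.g. (0.73,-0.51,6.52)→(-3.71,-0.73,-0.64) → open.


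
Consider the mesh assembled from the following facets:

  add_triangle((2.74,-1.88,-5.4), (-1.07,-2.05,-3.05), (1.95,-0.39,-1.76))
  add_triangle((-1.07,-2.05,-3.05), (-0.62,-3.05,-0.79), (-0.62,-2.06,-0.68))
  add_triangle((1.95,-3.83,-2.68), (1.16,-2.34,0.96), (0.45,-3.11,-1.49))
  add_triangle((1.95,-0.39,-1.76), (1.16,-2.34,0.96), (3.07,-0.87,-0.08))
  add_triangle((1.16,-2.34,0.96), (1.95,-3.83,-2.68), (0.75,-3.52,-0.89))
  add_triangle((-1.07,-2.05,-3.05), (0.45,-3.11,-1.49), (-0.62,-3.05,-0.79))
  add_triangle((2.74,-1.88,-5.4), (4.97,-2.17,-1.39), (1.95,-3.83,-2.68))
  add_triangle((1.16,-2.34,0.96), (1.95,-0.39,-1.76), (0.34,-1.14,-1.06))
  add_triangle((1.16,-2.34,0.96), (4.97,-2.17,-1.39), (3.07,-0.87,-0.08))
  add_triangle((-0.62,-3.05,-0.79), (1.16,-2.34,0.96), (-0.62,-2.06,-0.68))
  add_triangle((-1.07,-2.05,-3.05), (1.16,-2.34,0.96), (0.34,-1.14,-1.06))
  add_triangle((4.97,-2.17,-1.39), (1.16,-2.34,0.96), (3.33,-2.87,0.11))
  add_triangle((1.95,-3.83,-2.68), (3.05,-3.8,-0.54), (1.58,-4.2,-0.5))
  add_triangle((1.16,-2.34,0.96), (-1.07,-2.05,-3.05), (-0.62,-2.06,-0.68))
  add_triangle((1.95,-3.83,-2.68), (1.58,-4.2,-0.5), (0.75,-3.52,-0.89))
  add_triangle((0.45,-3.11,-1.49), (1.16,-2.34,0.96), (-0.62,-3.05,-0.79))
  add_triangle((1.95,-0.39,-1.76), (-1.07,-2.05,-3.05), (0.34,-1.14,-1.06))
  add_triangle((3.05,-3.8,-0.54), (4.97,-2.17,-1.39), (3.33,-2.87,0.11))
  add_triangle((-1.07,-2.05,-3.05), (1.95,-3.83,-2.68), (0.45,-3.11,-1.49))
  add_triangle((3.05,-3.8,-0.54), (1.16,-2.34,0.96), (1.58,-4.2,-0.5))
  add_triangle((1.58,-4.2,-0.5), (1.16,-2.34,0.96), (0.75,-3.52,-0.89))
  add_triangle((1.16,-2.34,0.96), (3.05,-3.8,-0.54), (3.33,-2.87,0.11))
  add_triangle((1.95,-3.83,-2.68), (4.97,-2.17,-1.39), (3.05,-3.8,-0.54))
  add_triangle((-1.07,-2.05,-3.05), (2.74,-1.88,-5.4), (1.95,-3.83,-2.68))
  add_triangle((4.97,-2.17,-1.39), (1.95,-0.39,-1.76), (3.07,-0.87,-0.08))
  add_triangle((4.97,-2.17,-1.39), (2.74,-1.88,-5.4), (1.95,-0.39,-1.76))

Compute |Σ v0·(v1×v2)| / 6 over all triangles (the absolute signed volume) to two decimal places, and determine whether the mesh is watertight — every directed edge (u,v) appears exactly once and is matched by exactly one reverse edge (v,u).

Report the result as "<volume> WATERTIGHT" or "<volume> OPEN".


Per-triangle v0·(v1×v2)/6:
  t1: -0.4153
  t2: +0.2091
  t3: +1.8655
  t4: -1.6765
  t5: -1.6964
  t6: +1.6131
  t7: +10.2237
  t8: -1.2152
  t9: +1.6830
  t10: +0.0385
  t11: -0.9013
  t12: -0.0749
  t13: +2.4916
  t14: -1.2496
  t15: +1.0618
  t16: +1.4306
  t17: -0.8449
  t18: +1.7619
  t19: +2.0947
  t20: +1.4221
  t21: +0.4056
  t22: +1.0758
  t23: +5.1367
  t24: +7.3496
  t25: +0.7709
  t26: +2.4588
Σ = +35.0187 → |volume| = 35.02

Directed edges: 78 total, each appears once with its reverse present → watertight.

35.02 WATERTIGHT


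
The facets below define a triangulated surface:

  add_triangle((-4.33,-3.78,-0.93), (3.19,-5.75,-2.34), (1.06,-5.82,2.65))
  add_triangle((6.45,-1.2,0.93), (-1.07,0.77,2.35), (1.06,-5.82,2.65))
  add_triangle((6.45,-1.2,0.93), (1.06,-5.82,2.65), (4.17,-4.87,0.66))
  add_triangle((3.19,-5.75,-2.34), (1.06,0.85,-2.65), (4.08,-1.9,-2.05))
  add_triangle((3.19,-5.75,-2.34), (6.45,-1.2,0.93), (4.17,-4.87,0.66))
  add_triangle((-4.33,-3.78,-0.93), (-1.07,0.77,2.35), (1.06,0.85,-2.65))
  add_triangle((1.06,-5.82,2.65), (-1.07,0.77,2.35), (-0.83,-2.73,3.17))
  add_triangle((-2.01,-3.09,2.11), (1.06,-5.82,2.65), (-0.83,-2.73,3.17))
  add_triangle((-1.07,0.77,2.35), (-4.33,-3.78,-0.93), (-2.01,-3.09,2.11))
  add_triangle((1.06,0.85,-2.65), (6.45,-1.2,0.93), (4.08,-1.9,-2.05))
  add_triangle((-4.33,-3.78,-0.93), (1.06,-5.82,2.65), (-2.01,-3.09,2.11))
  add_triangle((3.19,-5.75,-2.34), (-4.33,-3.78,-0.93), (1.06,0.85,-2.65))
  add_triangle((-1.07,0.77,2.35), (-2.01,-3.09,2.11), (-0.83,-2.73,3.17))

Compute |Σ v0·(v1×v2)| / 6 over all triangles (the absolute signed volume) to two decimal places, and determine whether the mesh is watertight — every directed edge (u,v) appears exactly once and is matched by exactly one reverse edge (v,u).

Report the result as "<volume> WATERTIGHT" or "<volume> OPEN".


Per-triangle v0·(v1×v2)/6:
  t1: +29.6460
  t2: +16.6697
  t3: +10.6356
  t4: +6.8137
  t5: +12.6489
  t6: +3.3986
  t7: +1.7389
  t8: +3.9038
  t9: +5.6118
  t10: +6.4077
  t11: +10.0385
  t12: +17.5599
  t13: +2.4572
Σ = +127.5303 → |volume| = 127.53

Directed edges: 39 total; 9 unmatched, e.g. (3.19,-5.75,-2.34)→(1.06,-5.82,2.65) → open.

127.53 OPEN


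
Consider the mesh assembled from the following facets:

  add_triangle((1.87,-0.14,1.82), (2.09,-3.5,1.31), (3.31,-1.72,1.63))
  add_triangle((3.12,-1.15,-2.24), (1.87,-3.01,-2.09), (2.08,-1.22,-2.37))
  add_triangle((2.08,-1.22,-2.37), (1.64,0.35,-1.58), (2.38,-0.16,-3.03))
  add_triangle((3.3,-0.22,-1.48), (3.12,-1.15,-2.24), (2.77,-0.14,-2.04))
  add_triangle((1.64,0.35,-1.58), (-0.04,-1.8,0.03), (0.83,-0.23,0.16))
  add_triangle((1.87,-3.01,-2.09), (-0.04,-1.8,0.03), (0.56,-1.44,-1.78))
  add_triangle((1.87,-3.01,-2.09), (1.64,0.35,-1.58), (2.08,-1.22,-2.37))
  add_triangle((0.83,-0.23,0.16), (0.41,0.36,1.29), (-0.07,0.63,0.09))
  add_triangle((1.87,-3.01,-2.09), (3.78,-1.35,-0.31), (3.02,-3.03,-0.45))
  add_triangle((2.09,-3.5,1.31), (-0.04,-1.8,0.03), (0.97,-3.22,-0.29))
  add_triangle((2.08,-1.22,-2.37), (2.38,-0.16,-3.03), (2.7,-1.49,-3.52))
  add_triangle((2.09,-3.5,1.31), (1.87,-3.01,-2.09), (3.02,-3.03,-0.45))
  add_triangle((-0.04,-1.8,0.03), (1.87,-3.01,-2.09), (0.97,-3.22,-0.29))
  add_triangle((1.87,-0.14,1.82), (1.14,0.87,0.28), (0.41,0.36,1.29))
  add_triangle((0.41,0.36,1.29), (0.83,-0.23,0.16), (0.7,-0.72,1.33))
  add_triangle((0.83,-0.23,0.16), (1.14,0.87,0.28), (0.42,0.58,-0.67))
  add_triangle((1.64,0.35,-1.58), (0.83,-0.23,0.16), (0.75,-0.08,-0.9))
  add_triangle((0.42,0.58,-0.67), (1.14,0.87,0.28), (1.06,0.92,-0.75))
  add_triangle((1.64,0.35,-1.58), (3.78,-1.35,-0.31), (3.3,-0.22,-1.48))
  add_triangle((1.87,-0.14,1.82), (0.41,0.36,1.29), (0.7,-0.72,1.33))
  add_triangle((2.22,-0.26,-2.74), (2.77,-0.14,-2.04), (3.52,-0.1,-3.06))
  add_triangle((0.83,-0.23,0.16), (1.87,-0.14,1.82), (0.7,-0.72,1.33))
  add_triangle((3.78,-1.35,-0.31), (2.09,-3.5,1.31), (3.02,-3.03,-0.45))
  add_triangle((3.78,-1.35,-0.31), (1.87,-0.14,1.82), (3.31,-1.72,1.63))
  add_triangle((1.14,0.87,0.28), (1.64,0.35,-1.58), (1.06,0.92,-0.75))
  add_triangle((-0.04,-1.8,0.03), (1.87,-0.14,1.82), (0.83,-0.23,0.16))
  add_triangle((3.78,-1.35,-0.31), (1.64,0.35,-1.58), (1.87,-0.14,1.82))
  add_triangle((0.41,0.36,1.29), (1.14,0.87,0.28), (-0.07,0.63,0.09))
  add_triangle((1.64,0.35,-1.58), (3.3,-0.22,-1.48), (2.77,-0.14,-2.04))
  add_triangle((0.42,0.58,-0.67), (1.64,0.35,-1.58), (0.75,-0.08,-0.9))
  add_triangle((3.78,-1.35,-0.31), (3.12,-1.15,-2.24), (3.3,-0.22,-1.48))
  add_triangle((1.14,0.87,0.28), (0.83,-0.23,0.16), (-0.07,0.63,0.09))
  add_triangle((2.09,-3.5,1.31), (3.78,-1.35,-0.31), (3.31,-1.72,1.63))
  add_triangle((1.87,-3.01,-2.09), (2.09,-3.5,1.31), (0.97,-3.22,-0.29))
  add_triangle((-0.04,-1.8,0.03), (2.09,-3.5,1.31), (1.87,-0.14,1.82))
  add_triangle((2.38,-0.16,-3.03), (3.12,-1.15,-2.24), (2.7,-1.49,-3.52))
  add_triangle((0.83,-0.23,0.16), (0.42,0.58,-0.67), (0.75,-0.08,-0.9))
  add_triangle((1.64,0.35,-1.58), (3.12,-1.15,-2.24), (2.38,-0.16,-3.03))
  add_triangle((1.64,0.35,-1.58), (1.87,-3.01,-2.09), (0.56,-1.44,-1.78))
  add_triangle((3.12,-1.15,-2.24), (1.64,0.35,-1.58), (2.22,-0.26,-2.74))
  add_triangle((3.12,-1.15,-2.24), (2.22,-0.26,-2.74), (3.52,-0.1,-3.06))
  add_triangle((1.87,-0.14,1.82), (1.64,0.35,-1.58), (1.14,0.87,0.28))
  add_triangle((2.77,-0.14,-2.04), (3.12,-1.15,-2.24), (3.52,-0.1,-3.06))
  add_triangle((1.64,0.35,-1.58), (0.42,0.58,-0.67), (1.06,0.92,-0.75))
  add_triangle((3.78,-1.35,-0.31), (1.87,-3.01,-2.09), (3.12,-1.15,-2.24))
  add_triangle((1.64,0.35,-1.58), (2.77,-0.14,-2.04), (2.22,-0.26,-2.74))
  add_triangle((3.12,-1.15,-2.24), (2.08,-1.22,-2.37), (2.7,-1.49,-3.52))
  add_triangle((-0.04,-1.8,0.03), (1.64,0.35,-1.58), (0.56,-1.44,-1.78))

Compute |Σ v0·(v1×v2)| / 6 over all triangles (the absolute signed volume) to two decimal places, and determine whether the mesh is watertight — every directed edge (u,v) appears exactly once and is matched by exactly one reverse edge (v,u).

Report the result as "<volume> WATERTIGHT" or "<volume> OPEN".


Per-triangle v0·(v1×v2)/6:
  t1: +1.3262
  t2: +0.8818
  t3: -0.2684
  t4: +0.4339
  t5: -0.4709
  t6: +0.6682
  t7: -0.2100
  t8: -0.0955
  t9: +2.0824
  t10: +0.6146
  t11: -0.1797
  t12: +2.2045
  t13: +0.4690
  t14: +0.3663
  t15: -0.1664
  t16: -0.1290
  t17: +0.0827
  t18: +0.0335
  t19: -0.1600
  t20: +0.2644
  t21: -0.0717
  t22: +0.1687
  t23: +2.1722
  t24: +1.3010
  t25: +0.2149
  t26: -0.3676
  t27: +1.6440
  t28: +0.1535
  t29: +0.1808
  t30: +0.0412
  t31: +1.2254
  t32: -0.0119
  t33: +2.7966
  t34: +1.8511
  t35: +0.4787
  t36: +0.9298
  t37: -0.0873
  t38: +0.5057
  t39: +1.0330
  t40: -0.4520
  t41: +0.5590
  t42: +0.8235
  t43: +0.2122
  t44: +0.0867
  t45: +2.8841
  t46: +0.2462
  t47: +0.1473
  t48: -0.6038
Σ = +25.8088 → |volume| = 25.81

Directed edges: 144 total, each appears once with its reverse present → watertight.

25.81 WATERTIGHT


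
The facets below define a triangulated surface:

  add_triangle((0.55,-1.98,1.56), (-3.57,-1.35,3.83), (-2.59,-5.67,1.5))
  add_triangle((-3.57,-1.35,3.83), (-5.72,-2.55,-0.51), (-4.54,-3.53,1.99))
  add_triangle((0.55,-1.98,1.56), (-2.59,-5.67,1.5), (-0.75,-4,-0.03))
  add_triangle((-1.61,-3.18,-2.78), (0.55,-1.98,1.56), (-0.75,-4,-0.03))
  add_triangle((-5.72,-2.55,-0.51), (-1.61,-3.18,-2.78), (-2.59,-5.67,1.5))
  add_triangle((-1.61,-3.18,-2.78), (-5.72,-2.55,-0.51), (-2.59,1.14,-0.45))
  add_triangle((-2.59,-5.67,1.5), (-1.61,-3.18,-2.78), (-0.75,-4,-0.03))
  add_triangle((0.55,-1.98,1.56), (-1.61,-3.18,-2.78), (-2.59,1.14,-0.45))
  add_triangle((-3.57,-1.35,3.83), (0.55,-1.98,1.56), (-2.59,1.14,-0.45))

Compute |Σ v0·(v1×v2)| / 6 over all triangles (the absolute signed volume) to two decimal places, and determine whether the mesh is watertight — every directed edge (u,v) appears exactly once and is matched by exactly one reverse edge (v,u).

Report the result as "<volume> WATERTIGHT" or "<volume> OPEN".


Per-triangle v0·(v1×v2)/6:
  t1: +7.6652
  t2: +6.5074
  t3: +2.5504
  t4: +0.6284
  t5: +15.4121
  t6: +6.2816
  t7: +3.8480
  t8: -4.3339
  t9: -1.4919
Σ = +37.0674 → |volume| = 37.07

Directed edges: 27 total; 7 unmatched, e.g. (-3.57,-1.35,3.83)→(-2.59,-5.67,1.5) → open.

37.07 OPEN


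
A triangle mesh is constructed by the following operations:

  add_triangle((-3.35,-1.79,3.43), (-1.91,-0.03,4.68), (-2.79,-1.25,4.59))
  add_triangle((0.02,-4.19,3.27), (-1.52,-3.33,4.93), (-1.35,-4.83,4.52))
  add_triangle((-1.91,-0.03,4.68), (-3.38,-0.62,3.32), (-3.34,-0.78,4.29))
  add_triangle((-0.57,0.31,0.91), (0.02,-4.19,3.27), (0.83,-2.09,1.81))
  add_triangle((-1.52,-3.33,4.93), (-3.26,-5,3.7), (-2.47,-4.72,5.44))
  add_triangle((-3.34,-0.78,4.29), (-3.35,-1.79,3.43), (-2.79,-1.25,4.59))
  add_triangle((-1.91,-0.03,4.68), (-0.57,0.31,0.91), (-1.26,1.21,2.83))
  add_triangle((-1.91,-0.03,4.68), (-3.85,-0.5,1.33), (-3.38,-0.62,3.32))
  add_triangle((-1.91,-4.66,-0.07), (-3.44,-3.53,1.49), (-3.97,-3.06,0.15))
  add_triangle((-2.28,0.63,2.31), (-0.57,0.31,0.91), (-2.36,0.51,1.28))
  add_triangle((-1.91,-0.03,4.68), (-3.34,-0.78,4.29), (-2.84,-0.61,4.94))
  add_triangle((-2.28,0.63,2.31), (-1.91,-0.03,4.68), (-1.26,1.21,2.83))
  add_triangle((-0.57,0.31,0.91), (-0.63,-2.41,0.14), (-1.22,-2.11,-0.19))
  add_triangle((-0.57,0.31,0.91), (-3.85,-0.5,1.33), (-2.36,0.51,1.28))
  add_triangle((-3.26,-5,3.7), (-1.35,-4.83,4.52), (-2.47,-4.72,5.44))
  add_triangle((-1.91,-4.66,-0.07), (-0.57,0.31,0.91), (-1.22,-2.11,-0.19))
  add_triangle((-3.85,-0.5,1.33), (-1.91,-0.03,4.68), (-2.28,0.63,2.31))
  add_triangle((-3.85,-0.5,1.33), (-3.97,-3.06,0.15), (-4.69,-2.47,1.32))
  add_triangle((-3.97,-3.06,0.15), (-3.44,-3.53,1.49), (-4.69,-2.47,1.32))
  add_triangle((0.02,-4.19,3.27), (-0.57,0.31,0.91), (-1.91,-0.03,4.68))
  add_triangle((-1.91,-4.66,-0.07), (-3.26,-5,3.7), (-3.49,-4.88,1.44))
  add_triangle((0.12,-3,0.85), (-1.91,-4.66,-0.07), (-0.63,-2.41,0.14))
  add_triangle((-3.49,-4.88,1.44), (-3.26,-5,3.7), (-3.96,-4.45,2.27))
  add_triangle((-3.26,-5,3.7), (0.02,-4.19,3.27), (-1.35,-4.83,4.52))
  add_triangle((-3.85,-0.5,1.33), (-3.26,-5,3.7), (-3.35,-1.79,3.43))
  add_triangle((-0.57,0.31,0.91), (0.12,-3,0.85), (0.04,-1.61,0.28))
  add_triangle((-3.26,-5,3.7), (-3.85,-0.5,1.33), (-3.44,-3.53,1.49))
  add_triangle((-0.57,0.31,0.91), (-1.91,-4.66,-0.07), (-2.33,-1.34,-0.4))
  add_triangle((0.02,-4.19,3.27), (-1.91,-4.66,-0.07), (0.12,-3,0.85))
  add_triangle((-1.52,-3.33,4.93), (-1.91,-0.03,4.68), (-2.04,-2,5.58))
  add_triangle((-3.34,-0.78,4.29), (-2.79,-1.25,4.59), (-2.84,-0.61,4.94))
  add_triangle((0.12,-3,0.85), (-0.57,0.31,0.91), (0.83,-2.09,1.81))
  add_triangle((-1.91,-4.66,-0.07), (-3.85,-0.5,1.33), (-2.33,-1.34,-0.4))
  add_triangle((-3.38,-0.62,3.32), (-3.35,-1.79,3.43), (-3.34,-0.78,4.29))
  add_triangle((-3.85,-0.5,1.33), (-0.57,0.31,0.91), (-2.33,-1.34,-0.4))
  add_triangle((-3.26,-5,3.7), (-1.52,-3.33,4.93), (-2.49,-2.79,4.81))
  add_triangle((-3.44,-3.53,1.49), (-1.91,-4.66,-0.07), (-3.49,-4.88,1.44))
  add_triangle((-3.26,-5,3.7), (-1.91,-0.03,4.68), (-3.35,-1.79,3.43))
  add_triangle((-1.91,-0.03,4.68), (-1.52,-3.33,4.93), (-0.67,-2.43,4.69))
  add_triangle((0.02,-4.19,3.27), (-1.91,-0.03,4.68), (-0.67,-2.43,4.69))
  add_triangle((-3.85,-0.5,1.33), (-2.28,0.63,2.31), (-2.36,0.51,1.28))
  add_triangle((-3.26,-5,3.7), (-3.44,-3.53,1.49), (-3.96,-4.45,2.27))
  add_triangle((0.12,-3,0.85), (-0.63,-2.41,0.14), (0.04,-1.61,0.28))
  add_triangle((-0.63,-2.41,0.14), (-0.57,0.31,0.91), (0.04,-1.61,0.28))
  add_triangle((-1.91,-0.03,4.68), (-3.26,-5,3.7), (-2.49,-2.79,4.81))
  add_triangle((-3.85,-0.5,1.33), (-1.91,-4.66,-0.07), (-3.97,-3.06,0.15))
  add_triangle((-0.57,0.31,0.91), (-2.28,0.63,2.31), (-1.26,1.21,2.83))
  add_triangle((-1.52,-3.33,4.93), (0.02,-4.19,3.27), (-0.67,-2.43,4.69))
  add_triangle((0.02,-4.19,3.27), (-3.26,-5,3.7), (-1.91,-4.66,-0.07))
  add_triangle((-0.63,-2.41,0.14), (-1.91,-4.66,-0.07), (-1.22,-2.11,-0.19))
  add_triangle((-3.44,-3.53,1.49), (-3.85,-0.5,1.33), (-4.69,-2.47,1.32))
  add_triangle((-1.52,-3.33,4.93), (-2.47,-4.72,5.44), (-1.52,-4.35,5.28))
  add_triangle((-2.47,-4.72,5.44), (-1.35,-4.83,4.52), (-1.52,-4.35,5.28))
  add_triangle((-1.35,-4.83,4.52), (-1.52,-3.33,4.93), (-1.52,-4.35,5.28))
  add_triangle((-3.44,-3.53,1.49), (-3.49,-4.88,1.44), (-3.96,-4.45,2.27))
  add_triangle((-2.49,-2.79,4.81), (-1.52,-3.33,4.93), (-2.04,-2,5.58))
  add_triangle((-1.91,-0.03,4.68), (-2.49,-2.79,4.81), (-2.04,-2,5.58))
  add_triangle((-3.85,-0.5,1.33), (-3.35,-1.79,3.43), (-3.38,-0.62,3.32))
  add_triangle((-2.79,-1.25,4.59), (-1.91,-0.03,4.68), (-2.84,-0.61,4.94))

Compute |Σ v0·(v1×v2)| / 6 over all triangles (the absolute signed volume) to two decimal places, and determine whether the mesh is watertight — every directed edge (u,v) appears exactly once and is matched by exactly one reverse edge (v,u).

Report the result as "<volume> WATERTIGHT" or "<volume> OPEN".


60.72 OPEN

Per-triangle v0·(v1×v2)/6:
  t1: -0.5924
  t2: +1.4303
  t3: +0.4465
  t4: +0.7307
  t5: +0.1916
  t6: +0.8553
  t7: -0.1644
  t8: +0.7682
  t9: +2.9513
  t10: +0.0464
  t11: +0.2333
  t12: +1.2282
  t13: -0.3309
  t14: -0.2591
  t15: +2.4407
  t16: +0.3354
  t17: +2.1760
  t18: +0.9684
  t19: +1.6946
  t20: -0.3122
  t21: +2.9453
  t22: +0.0640
  t23: +1.6526
  t24: +1.9150
  t25: +4.4365
  t26: -0.0613
  t27: +4.2063
  t28: -1.4578
  t29: +2.2858
  t30: +0.1433
  t31: +0.4603
  t32: -0.7119
  t33: +2.9253
  t34: +0.6552
  t35: -0.1778
  t36: +2.8684
  t37: +0.5572
  t38: +5.1562
  t39: +2.2797
  t40: -1.5099
  t41: +0.5214
  t42: -0.0194
  t43: +0.0574
  t44: -0.2206
  t45: +1.7208
  t46: -2.2664
  t47: -0.0189
  t48: +1.8867
  t49: +8.2278
  t50: -0.0046
  t51: +0.9541
  t52: +0.6031
  t53: +0.8697
  t54: -0.1295
  t55: +0.4289
  t56: +1.3432
  t57: +1.3181
  t58: +1.6073
  t59: +0.3708
Σ = +60.7201 → |volume| = 60.72

Directed edges: 177 total; 3 unmatched, e.g. (0.02,-4.19,3.27)→(0.83,-2.09,1.81) → open.


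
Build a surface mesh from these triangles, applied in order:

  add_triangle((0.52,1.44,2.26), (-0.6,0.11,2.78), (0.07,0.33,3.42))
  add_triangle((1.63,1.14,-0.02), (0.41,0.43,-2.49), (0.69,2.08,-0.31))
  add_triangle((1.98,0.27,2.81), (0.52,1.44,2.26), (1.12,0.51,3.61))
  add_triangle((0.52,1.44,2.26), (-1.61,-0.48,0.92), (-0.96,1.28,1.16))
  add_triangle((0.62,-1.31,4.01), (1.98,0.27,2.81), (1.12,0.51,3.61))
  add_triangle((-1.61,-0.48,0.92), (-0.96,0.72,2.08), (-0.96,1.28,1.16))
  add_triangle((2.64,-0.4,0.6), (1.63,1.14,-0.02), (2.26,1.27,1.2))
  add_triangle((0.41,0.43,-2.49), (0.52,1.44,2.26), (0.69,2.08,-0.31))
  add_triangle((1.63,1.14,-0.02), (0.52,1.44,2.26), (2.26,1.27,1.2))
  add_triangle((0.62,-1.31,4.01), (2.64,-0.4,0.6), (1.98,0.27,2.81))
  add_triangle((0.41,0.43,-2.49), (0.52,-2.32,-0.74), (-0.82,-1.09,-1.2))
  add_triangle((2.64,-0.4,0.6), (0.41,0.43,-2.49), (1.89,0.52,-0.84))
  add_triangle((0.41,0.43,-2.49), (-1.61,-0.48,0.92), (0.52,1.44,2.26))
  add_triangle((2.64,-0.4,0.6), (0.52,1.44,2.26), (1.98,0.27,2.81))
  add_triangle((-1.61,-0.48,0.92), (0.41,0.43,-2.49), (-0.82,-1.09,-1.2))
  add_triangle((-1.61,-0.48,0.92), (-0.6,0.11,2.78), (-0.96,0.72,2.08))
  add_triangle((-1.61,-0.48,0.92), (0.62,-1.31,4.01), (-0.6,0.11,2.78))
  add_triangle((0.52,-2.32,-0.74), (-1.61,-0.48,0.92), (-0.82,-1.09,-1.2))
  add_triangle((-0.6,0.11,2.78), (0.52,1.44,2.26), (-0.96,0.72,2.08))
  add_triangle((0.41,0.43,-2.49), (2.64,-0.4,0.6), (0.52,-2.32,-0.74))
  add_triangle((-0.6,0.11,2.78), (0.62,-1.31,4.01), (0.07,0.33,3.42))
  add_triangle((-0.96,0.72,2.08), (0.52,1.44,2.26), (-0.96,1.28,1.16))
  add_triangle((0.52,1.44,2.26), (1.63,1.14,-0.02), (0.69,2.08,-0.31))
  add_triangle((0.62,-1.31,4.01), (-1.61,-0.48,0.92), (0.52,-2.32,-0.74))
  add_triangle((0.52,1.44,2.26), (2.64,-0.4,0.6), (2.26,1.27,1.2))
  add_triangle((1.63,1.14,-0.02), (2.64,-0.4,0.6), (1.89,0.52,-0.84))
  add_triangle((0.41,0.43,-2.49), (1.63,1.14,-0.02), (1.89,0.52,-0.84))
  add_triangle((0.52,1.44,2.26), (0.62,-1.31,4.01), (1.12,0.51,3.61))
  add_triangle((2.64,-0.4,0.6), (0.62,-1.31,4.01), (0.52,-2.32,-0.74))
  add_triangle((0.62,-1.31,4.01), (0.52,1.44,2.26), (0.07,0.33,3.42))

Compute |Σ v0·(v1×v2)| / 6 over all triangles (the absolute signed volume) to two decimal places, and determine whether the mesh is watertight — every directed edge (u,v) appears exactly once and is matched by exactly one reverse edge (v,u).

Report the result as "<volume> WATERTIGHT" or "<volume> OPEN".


Per-triangle v0·(v1×v2)/6:
  t1: +0.4148
  t2: +1.0667
  t3: +0.7334
  t4: -0.8639
  t5: +1.2989
  t6: +0.4785
  t7: +0.6959
  t8: -0.2649
  t9: +0.5502
  t10: +2.2331
  t11: +1.2480
  t12: +0.6416
  t13: +0.9889
  t14: +1.0399
  t15: +0.6496
  t16: +0.5393
  t17: +1.3159
  t18: +1.0077
  t19: +0.6176
  t20: +2.7332
  t21: +0.6839
  t22: +0.5728
  t23: +1.0717
  t24: +3.0761
  t25: +1.0609
  t26: +0.6362
  t27: +0.5731
  t28: +0.6254
  t29: +4.2746
  t30: +0.8329
Σ = +30.5321 → |volume| = 30.53

Directed edges: 90 total, each appears once with its reverse present → watertight.

30.53 WATERTIGHT


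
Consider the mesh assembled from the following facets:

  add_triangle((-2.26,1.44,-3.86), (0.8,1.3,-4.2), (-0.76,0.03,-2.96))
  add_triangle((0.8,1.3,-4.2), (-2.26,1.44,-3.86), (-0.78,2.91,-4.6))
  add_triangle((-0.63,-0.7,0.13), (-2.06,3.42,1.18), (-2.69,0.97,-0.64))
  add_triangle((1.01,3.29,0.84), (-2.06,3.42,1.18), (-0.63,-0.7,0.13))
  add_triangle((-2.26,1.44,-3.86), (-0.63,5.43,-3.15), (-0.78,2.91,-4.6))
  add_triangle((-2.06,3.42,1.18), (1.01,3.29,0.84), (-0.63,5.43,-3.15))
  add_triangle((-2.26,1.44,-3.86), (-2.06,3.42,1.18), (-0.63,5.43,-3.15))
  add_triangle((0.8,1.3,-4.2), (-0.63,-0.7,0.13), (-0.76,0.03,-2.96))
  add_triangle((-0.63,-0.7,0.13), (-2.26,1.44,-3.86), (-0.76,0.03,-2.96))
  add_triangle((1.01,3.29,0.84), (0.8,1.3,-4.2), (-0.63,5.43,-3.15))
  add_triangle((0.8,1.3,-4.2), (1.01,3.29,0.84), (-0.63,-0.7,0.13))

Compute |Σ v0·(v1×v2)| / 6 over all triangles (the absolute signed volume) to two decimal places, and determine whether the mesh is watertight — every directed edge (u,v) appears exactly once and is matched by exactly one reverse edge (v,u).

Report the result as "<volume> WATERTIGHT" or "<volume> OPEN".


Per-triangle v0·(v1×v2)/6:
  t1: +2.0853
  t2: +2.8317
  t3: +1.0302
  t4: +0.4566
  t5: +4.3045
  t6: +8.1222
  t7: +10.5456
  t8: +0.2359
  t9: +0.8958
  t10: +6.7052
  t11: -0.9637
Σ = +36.2493 → |volume| = 36.25

Directed edges: 33 total; 7 unmatched, e.g. (-0.78,2.91,-4.6)→(0.8,1.3,-4.2) → open.

36.25 OPEN


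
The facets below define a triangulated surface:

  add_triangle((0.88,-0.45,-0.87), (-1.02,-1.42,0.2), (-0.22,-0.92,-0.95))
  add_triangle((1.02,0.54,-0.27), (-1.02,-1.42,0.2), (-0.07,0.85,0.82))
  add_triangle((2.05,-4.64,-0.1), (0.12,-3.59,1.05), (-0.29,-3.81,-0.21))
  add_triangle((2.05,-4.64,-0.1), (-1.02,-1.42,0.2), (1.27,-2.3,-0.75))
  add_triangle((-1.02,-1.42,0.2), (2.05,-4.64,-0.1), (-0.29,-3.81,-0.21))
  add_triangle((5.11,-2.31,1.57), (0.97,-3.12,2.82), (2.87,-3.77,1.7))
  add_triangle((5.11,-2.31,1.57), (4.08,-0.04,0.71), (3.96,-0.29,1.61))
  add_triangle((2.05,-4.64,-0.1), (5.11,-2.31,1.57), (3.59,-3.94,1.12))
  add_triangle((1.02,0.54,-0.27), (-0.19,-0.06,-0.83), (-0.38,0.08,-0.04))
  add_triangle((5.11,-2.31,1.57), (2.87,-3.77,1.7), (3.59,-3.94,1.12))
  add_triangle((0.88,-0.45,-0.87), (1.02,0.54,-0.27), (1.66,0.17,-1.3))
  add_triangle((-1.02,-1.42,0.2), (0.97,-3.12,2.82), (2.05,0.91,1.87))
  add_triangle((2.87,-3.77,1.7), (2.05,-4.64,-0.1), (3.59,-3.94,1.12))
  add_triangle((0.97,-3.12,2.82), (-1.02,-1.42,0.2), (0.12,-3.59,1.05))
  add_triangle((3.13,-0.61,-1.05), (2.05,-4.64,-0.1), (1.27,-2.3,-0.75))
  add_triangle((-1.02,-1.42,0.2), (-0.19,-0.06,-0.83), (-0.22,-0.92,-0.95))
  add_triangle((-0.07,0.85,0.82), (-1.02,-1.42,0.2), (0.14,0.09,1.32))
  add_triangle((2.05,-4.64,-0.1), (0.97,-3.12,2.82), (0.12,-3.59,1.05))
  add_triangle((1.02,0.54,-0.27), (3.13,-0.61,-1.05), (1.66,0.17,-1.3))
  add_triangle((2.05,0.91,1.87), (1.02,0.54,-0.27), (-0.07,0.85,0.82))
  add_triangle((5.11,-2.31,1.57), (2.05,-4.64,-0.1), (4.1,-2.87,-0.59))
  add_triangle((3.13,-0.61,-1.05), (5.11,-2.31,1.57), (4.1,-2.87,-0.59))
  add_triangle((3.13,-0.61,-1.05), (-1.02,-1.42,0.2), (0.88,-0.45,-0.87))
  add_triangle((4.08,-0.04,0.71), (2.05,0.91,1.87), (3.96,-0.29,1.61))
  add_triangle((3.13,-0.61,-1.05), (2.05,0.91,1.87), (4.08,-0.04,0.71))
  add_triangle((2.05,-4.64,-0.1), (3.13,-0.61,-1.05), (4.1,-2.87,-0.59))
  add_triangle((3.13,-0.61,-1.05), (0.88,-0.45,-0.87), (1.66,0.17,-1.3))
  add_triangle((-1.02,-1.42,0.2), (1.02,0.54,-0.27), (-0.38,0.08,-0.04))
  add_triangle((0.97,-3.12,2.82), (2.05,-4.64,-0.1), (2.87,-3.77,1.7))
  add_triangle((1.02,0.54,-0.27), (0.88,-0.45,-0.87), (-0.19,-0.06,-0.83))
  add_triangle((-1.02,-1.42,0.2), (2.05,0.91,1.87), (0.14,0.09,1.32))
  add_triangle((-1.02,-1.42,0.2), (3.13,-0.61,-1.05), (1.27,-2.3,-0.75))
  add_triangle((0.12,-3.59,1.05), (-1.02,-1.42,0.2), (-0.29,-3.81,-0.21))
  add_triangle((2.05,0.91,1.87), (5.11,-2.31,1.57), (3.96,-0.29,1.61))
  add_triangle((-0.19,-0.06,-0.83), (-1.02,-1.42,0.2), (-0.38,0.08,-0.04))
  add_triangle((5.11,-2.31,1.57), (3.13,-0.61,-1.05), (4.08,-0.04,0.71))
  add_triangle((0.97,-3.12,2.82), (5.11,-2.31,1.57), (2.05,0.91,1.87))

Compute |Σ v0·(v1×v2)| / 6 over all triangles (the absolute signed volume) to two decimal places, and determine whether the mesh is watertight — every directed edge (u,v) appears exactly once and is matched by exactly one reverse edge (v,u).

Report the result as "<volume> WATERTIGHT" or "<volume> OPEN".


Per-triangle v0·(v1×v2)/6:
  t1: +0.2100
  t2: -0.1093
  t3: +1.8654
  t4: +0.8471
  t5: -0.5148
  t6: +3.4423
  t7: +1.2989
  t8: +1.4941
  t9: +0.0411
  t10: +1.5789
  t11: -0.0572
  t12: +0.7318
  t13: +1.4251
  t14: +1.1068
  t15: +1.3459
  t16: +0.1250
  t17: +0.2314
  t18: +2.9174
  t19: +0.3050
  t20: +0.3877
  t21: +5.2177
  t22: +3.0097
  t23: +0.4647
  t24: +0.8409
  t25: +0.4125
  t26: +1.1025
  t27: +0.2559
  t28: -0.0244
  t29: +3.2518
  t30: +0.1415
  t31: +0.4048
  t32: -0.1213
  t33: +0.7921
  t34: +0.9692
  t35: +0.0858
  t36: +2.7188
  t37: +6.7773
Σ = +44.9717 → |volume| = 44.97

Directed edges: 111 total; 9 unmatched, e.g. (-0.22,-0.92,-0.95)→(0.88,-0.45,-0.87) → open.

44.97 OPEN


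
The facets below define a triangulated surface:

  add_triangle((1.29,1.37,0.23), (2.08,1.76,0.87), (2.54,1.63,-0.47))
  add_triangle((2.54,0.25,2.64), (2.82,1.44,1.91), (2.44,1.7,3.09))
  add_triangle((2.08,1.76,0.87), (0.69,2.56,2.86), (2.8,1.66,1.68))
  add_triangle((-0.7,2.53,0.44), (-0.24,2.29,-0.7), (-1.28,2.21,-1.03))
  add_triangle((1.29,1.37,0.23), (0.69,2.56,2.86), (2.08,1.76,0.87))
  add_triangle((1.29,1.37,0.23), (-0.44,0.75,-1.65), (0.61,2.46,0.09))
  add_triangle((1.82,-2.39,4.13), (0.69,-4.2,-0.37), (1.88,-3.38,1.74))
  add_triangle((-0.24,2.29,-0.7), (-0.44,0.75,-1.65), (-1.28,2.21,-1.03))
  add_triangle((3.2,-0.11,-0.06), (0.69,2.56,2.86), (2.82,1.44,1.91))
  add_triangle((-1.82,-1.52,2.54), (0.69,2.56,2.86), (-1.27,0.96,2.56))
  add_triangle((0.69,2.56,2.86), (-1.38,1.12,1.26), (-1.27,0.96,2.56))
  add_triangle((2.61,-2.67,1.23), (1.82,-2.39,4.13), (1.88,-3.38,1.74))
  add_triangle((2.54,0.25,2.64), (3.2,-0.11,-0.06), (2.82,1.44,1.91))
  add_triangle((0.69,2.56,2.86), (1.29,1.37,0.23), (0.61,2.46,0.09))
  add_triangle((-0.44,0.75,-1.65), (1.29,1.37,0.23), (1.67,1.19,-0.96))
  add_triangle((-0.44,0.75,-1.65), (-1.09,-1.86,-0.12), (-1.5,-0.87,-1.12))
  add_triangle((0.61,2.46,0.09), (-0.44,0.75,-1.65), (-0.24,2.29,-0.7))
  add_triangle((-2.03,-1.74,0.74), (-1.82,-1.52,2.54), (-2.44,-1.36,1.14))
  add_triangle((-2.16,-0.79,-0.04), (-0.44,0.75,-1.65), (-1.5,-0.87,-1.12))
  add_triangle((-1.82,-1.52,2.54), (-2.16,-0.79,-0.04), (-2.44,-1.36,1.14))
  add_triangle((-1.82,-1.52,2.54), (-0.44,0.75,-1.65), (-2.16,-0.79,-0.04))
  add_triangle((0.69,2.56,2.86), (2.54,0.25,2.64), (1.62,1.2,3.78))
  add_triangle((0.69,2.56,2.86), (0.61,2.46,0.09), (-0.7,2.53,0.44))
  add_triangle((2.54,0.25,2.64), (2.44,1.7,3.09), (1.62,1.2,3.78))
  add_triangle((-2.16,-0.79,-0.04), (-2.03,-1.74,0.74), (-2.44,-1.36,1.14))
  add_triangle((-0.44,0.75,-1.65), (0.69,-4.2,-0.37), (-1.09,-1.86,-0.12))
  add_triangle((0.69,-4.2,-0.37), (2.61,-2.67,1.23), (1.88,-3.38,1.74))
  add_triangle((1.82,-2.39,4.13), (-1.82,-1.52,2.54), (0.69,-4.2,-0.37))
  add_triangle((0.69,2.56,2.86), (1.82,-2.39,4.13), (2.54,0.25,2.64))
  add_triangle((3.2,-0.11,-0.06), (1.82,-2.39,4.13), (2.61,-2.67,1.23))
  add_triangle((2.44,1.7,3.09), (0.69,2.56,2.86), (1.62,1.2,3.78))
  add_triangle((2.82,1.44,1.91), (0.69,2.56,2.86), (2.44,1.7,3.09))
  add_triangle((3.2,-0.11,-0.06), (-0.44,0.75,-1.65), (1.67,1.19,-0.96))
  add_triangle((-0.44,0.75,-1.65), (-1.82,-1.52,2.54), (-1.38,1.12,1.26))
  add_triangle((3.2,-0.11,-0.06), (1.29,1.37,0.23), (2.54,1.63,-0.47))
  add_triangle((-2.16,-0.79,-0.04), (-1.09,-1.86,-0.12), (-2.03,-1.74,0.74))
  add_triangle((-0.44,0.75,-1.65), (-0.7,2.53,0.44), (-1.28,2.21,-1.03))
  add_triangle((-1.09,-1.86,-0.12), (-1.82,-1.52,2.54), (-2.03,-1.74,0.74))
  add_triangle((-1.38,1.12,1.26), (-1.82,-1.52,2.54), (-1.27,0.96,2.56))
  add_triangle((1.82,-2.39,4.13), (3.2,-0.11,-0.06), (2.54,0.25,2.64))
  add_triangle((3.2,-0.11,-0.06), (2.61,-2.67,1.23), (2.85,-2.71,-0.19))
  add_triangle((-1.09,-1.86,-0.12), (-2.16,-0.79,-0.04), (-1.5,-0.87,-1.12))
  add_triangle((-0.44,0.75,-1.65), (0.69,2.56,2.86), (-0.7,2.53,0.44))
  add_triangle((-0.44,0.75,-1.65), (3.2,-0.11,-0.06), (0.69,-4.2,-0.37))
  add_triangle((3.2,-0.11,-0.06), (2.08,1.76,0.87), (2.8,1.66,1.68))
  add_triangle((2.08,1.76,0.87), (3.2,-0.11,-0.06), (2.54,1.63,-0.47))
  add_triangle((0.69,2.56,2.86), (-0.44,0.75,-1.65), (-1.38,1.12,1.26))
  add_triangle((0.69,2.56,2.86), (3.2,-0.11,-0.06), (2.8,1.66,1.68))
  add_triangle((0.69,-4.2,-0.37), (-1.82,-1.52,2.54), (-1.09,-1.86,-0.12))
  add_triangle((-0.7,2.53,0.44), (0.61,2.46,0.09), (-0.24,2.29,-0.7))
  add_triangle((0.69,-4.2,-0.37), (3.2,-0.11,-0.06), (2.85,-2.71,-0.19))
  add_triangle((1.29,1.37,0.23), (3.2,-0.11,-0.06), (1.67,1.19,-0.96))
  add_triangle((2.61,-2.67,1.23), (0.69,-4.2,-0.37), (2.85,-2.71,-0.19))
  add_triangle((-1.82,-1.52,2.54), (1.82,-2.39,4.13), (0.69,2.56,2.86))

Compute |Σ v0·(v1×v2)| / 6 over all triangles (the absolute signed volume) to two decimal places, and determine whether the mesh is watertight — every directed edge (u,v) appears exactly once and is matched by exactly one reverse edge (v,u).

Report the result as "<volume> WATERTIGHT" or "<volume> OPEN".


74.06 WATERTIGHT

Per-triangle v0·(v1×v2)/6:
  t1: +0.2037
  t2: +0.9036
  t3: +0.9808
  t4: +0.5443
  t5: +0.4603
  t6: +0.6074
  t7: +1.9890
  t8: +0.5196
  t9: +0.3499
  t10: +1.8693
  t11: +1.0617
  t12: +1.8774
  t13: +1.8499
  t14: +1.0737
  t15: +0.5264
  t16: +0.2313
  t17: +0.3544
  t18: +0.4610
  t19: +0.5481
  t20: +0.0687
  t21: +0.3390
  t22: -1.2676
  t23: +1.5134
  t24: +1.0515
  t25: +0.2947
  t26: +1.6862
  t27: +1.7386
  t28: +8.9602
  t29: +4.6920
  t30: +4.1429
  t31: +1.4039
  t32: +0.9808
  t33: +0.7392
  t34: +1.3350
  t35: -0.5514
  t36: +0.4449
  t37: -0.3633
  t38: +0.5807
  t39: +0.9511
  t40: +4.0853
  t41: +1.9696
  t42: +0.5631
  t43: -0.8130
  t44: +3.8334
  t45: +0.8409
  t46: +1.2451
  t47: +1.7877
  t48: +0.3036
  t49: +2.5486
  t50: +0.5416
  t51: +0.1932
  t52: +0.8696
  t53: +2.3924
  t54: +8.5477
Σ = +74.0613 → |volume| = 74.06

Directed edges: 162 total, each appears once with its reverse present → watertight.


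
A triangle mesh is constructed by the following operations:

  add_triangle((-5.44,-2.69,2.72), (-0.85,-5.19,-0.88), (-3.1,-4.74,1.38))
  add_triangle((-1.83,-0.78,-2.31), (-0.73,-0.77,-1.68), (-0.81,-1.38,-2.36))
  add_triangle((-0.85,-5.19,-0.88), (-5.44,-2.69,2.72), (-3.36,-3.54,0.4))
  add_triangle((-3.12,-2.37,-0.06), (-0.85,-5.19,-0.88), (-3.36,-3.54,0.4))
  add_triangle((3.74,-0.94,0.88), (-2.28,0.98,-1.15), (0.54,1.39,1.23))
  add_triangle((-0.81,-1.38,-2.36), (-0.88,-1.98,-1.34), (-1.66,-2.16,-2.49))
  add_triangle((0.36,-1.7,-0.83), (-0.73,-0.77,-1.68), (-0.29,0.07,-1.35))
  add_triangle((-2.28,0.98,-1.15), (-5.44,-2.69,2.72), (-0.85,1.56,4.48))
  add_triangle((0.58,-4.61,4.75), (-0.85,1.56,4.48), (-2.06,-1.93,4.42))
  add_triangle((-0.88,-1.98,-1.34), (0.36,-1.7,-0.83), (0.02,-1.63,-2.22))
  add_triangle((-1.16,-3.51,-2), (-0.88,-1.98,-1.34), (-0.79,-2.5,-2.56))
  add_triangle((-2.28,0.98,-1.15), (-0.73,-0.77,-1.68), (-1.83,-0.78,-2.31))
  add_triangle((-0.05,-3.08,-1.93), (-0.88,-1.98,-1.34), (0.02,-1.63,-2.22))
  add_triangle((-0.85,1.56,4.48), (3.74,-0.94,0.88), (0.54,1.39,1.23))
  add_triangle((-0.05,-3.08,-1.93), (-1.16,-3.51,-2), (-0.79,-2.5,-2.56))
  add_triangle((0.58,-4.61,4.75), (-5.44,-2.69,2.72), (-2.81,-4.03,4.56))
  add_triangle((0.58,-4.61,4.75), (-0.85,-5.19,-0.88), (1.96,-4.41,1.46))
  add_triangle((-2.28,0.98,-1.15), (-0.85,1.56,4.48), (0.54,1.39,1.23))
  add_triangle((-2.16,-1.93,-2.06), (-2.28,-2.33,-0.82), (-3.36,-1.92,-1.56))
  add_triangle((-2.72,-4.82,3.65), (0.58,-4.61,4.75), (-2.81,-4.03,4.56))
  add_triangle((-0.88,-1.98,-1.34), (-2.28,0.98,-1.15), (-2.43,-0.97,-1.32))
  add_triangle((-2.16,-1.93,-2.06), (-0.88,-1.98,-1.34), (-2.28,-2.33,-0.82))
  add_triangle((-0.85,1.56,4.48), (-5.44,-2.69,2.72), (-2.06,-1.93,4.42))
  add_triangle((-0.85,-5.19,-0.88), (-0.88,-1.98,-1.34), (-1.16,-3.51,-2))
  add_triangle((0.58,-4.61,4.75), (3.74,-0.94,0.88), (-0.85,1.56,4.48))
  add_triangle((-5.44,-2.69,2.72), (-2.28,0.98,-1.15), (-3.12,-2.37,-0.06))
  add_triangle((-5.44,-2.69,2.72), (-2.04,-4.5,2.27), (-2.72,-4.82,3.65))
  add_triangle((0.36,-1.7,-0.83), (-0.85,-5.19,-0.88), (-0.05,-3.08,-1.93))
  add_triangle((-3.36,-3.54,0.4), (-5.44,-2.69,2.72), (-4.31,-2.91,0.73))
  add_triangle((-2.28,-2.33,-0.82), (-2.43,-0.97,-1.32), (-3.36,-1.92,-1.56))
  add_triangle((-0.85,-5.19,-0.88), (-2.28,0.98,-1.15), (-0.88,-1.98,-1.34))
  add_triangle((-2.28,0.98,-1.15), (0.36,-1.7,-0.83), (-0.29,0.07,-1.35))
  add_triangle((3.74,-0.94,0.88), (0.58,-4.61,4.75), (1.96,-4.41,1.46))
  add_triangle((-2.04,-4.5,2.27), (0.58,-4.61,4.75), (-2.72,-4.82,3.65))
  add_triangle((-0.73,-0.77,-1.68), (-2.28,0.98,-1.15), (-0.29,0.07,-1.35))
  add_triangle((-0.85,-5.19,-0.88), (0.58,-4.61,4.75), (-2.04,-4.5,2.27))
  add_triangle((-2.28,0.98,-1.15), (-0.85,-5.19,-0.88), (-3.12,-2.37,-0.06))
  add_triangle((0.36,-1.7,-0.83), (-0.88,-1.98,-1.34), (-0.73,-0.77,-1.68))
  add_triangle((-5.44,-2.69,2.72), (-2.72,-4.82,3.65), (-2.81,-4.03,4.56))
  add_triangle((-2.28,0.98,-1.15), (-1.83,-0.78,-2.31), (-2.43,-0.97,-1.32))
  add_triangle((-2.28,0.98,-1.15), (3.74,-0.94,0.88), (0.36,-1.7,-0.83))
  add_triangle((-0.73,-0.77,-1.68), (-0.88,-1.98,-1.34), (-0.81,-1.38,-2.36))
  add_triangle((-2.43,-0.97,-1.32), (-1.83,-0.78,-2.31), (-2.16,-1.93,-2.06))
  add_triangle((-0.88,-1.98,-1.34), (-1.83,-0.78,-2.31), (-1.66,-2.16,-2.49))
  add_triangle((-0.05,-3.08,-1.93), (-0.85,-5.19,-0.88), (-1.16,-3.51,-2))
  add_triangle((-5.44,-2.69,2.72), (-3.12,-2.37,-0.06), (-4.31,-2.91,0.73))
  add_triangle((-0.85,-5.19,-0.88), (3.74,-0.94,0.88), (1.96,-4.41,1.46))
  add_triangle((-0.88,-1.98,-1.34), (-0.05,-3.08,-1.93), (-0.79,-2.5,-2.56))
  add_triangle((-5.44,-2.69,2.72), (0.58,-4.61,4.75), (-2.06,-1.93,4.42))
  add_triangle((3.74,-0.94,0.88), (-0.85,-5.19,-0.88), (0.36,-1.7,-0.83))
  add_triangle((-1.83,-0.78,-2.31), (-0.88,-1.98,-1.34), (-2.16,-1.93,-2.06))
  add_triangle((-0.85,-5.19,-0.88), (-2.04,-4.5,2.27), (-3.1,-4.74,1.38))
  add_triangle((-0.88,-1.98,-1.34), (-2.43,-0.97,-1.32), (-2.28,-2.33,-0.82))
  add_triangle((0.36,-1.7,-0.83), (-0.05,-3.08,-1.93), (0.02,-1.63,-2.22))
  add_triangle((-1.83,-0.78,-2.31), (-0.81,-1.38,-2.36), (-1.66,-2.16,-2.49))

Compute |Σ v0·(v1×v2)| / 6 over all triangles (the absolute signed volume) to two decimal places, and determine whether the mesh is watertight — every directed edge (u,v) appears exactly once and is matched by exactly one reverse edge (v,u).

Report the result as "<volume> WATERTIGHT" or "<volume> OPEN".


145.23 OPEN

Per-triangle v0·(v1×v2)/6:
  t1: +3.0595
  t2: +0.0522
  t3: +3.3127
  t4: +1.5415
  t5: +0.8633
  t6: +0.2627
  t7: +0.2486
  t8: +11.8597
  t9: +9.5494
  t10: -0.4899
  t11: +0.1544
  t12: +0.2097
  t13: +0.5240
  t14: +3.5252
  t15: +0.6392
  t16: -1.9415
  t17: +10.2848
  t18: +2.5910
  t19: +0.7010
  t20: +4.3967
  t21: -0.6015
  t22: +0.6348
  t23: +9.4373
  t24: +0.1670
  t25: +16.8949
  t26: +4.8129
  t27: +3.3104
  t28: +0.5645
  t29: +1.5233
  t30: -0.0544
  t31: +1.4874
  t32: -0.6858
  t33: +8.4860
  t34: +3.4128
  t35: +0.4685
  t36: +9.7372
  t37: +3.8318
  t38: +0.3856
  t39: +4.4580
  t40: +1.0056
  t41: +0.8476
  t42: -0.1073
  t43: +0.5513
  t44: +0.0916
  t45: +1.2648
  t46: +0.0751
  t47: +5.0248
  t48: -0.3942
  t49: +10.8863
  t50: +2.3988
  t51: +0.3968
  t52: +3.6351
  t53: -0.7717
  t54: +0.2441
  t55: +0.4680
Σ = +145.2314 → |volume| = 145.23

Directed edges: 165 total; 9 unmatched, e.g. (-3.1,-4.74,1.38)→(-5.44,-2.69,2.72) → open.
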